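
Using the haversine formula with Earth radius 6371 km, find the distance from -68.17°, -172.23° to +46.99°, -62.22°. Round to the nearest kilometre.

15563 km

Δλ = -62.22 − -172.23 = 110.01°.
Δφ = 46.99 − -68.17 = 115.16°.
a = sin²(Δφ/2) + cos φ₁ · cos φ₂ · sin²(Δλ/2) = 0.882797.
c = 2·atan2(√a, √(1−a)) = 2.44276 rad → d = 6371·c ≈ 15562.83 km.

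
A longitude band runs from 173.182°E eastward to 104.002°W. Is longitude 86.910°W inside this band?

Band width going east from +173.182° to -104.002°: ((-104.002 − 173.182) mod 360) = 82.816°.
Offset of -86.910° east of the west edge: ((-86.910 − 173.182) mod 360) = 99.908°.
99.908° > 82.816° ⇒ outside.

No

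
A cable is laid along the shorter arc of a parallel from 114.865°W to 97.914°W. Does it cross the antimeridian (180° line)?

No

Signed shortest Δλ = ((-97.914 − -114.865 + 180) mod 360) − 180 = 16.951°.
Going east by 16.951° from -114.865° reaches -97.914° without touching 180°.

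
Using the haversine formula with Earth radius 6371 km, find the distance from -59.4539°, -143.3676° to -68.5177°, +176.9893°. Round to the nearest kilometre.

2128 km

Δλ = 176.9893 − -143.3676 = 320.3569°; wrapped into (−180°, 180°]: -39.6431°.
Δφ = -68.5177 − -59.4539 = -9.0638°.
a = sin²(Δφ/2) + cos φ₁ · cos φ₂ · sin²(Δλ/2) = 0.027644.
c = 2·atan2(√a, √(1−a)) = 0.33408 rad → d = 6371·c ≈ 2128.43 km.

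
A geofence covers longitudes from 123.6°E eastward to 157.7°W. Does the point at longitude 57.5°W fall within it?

Band width going east from +123.6° to -157.7°: ((-157.7 − 123.6) mod 360) = 78.7°.
Offset of -57.5° east of the west edge: ((-57.5 − 123.6) mod 360) = 178.9°.
178.9° > 78.7° ⇒ outside.

No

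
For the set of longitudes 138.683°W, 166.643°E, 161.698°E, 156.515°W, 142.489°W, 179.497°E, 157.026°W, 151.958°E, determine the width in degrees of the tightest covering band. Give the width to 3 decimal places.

69.359°

Sort the longitudes: -157.026°, -156.515°, -142.489°, -138.683°, +151.958°, +161.698°, +166.643°, +179.497°.
Eastward gaps between consecutive values (wrapping around): 0.511°, 14.026°, 3.806°, 290.641°, 9.740°, 4.945°, 12.854°, 23.477°.
Largest gap = 290.641° ⇒ minimal covering band is its complement: 360° − 290.641° = 69.359°.
Band runs from +151.958° eastward to -138.683°, crossing the antimeridian.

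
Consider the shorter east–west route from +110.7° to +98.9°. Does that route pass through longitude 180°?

No

Signed shortest Δλ = ((98.9 − 110.7 + 180) mod 360) − 180 = -11.8°.
Going west by 11.8° from +110.7° reaches +98.9° without touching 180°.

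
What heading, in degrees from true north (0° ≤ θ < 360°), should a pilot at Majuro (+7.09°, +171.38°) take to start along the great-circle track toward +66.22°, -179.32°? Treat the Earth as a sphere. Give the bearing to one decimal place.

4.3°

Δλ = -179.32 − 171.38 = -350.70°; wrapped into (−180°, 180°]: 9.30°.
θ = atan2( sin Δλ · cos φ₂ , cos φ₁ · sin φ₂ − sin φ₁ · cos φ₂ · cos Δλ )
  = atan2(0.06516, 0.85899) = 4.338° → normalised to [0°, 360°): 4.338°.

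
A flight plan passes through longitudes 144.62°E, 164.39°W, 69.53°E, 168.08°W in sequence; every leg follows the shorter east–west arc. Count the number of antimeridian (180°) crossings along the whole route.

Leg 1: +144.62° → -164.39°, shortest Δλ = 50.99° (east) — crosses 180°.
Leg 2: -164.39° → +69.53°, shortest Δλ = -126.08° (west) — crosses 180°.
Leg 3: +69.53° → -168.08°, shortest Δλ = 122.39° (east) — crosses 180°.
Total crossings: 3.

3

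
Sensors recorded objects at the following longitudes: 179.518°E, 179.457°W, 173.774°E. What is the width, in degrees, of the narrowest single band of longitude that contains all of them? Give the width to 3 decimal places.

Sort the longitudes: -179.457°, +173.774°, +179.518°.
Eastward gaps between consecutive values (wrapping around): 353.231°, 5.744°, 1.025°.
Largest gap = 353.231° ⇒ minimal covering band is its complement: 360° − 353.231° = 6.769°.
Band runs from +173.774° eastward to -179.457°, crossing the antimeridian.

6.769°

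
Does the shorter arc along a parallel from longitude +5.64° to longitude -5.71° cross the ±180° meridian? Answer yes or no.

Signed shortest Δλ = ((-5.71 − 5.64 + 180) mod 360) − 180 = -11.35°.
Going west by 11.35° from +5.64° reaches -5.71° without touching 180°.

No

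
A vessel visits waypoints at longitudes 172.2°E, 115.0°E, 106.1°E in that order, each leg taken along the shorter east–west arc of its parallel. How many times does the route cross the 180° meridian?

0

Leg 1: +172.2° → +115.0°, shortest Δλ = -57.2° (west) — does not cross 180°.
Leg 2: +115.0° → +106.1°, shortest Δλ = -8.9° (west) — does not cross 180°.
Total crossings: 0.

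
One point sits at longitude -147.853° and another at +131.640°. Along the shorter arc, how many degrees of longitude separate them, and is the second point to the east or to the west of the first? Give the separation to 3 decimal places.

Raw difference: 131.640 − -147.853 = 279.493°.
Normalise into (−180°, 180°]: 279.493° − 360° = -80.507°.
Negative ⇒ the second point lies to the west; separation 80.507°.

80.507° west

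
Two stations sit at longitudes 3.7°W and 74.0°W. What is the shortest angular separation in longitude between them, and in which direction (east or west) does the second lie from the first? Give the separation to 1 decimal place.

Raw difference: -74.0 − -3.7 = -70.3°.
Normalise into (−180°, 180°]: -70.3° stays -70.3°.
Negative ⇒ the second point lies to the west; separation 70.3°.

70.3° west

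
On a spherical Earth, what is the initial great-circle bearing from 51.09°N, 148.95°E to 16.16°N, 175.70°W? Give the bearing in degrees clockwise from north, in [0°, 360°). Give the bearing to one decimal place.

128.0°

Δλ = -175.70 − 148.95 = -324.65°; wrapped into (−180°, 180°]: 35.35°.
θ = atan2( sin Δλ · cos φ₂ , cos φ₁ · sin φ₂ − sin φ₁ · cos φ₂ · cos Δλ )
  = atan2(0.55571, -0.43478) = 128.039° → normalised to [0°, 360°): 128.039°.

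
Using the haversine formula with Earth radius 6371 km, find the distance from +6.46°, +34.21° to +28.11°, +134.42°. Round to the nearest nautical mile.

5756 nmi

Δλ = 134.42 − 34.21 = 100.21°.
Δφ = 28.11 − 6.46 = 21.65°.
a = sin²(Δφ/2) + cos φ₁ · cos φ₂ · sin²(Δλ/2) = 0.551172.
c = 2·atan2(√a, √(1−a)) = 1.67332 rad → d = 6371·c ≈ 10660.73 km ≈ 5756.33 nmi.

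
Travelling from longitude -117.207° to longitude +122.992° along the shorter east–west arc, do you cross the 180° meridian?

Yes

Naïve |122.992 − -117.207| = 240.199° > 180°, so the shorter arc goes the other way round — across 180°.
Signed shortest Δλ = ((122.992 − -117.207 + 180) mod 360) − 180 = -119.801°.
Going west by 119.801° from -117.207° passes through 180° before reaching +122.992°.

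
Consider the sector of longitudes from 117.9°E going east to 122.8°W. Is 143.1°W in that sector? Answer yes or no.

Band width going east from +117.9° to -122.8°: ((-122.8 − 117.9) mod 360) = 119.3°.
Offset of -143.1° east of the west edge: ((-143.1 − 117.9) mod 360) = 99.0°.
99.0° ≤ 119.3° ⇒ inside.

Yes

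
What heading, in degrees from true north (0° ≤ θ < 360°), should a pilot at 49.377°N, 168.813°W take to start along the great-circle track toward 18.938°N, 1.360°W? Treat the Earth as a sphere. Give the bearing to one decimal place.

Δλ = -1.360 − -168.813 = 167.453°.
θ = atan2( sin Δλ · cos φ₂ , cos φ₁ · sin φ₂ − sin φ₁ · cos φ₂ · cos Δλ )
  = atan2(0.20548, 0.91208) = 12.696° → normalised to [0°, 360°): 12.696°.

12.7°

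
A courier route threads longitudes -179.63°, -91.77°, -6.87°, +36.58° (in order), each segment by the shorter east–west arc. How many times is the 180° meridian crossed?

Leg 1: -179.63° → -91.77°, shortest Δλ = 87.86° (east) — does not cross 180°.
Leg 2: -91.77° → -6.87°, shortest Δλ = 84.9° (east) — does not cross 180°.
Leg 3: -6.87° → +36.58°, shortest Δλ = 43.45° (east) — does not cross 180°.
Total crossings: 0.

0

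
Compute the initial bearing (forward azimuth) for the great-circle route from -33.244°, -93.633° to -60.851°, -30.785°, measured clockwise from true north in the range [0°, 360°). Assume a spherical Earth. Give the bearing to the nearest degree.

Δλ = -30.785 − -93.633 = 62.848°.
θ = atan2( sin Δλ · cos φ₂ , cos φ₁ · sin φ₂ − sin φ₁ · cos φ₂ · cos Δλ )
  = atan2(0.43341, -0.60857) = 144.543° → normalised to [0°, 360°): 144.543°.

145°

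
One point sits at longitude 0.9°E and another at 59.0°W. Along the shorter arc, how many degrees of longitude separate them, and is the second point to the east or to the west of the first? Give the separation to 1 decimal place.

59.9° west

Raw difference: -59.0 − 0.9 = -59.9°.
Normalise into (−180°, 180°]: -59.9° stays -59.9°.
Negative ⇒ the second point lies to the west; separation 59.9°.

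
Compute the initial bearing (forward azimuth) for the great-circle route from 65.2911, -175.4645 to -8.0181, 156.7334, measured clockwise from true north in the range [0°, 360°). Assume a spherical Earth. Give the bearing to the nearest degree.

Δλ = 156.7334 − -175.4645 = 332.1979°; wrapped into (−180°, 180°]: -27.8021°.
θ = atan2( sin Δλ · cos φ₂ , cos φ₁ · sin φ₂ − sin φ₁ · cos φ₂ · cos Δλ )
  = atan2(-0.46186, -0.85403) = -151.595° → normalised to [0°, 360°): 208.405°.

208°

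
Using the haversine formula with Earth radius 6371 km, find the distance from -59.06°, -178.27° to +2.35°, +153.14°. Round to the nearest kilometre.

Δλ = 153.14 − -178.27 = 331.41°; wrapped into (−180°, 180°]: -28.59°.
Δφ = 2.35 − -59.06 = 61.41°.
a = sin²(Δφ/2) + cos φ₁ · cos φ₂ · sin²(Δλ/2) = 0.292050.
c = 2·atan2(√a, √(1−a)) = 1.14186 rad → d = 6371·c ≈ 7274.81 km.

7275 km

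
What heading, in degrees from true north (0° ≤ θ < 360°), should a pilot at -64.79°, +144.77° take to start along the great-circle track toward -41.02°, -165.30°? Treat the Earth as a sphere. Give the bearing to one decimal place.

Δλ = -165.30 − 144.77 = -310.07°; wrapped into (−180°, 180°]: 49.93°.
θ = atan2( sin Δλ · cos φ₂ , cos φ₁ · sin φ₂ − sin φ₁ · cos φ₂ · cos Δλ )
  = atan2(0.57737, 0.15986) = 74.523° → normalised to [0°, 360°): 74.523°.

74.5°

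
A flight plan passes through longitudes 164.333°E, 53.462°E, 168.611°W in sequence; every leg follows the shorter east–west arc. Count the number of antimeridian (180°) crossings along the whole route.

1

Leg 1: +164.333° → +53.462°, shortest Δλ = -110.871° (west) — does not cross 180°.
Leg 2: +53.462° → -168.611°, shortest Δλ = 137.927° (east) — crosses 180°.
Total crossings: 1.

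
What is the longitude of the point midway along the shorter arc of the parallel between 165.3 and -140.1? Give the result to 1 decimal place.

Signed shortest Δλ from +165.3° to -140.1° is +54.6°.
Midpoint longitude = +165.3° + (+54.6°)/2 = +165.3° + 27.3° = +192.6°.
Normalise into (−180°, 180°]: -167.4°.
(The naïve average (+165.3 + -140.1)/2 = 12.6° is on the wrong side of the globe.)

-167.4°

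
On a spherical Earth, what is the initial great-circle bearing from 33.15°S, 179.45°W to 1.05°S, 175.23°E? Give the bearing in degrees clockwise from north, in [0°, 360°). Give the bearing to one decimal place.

Δλ = 175.23 − -179.45 = 354.68°; wrapped into (−180°, 180°]: -5.32°.
θ = atan2( sin Δλ · cos φ₂ , cos φ₁ · sin φ₂ − sin φ₁ · cos φ₂ · cos Δλ )
  = atan2(-0.09270, 0.52904) = -9.939° → normalised to [0°, 360°): 350.061°.

350.1°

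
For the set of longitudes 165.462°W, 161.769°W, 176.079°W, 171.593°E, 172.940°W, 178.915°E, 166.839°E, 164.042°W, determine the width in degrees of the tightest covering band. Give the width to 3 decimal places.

Sort the longitudes: -176.079°, -172.940°, -165.462°, -164.042°, -161.769°, +166.839°, +171.593°, +178.915°.
Eastward gaps between consecutive values (wrapping around): 3.139°, 7.478°, 1.420°, 2.273°, 328.608°, 4.754°, 7.322°, 5.006°.
Largest gap = 328.608° ⇒ minimal covering band is its complement: 360° − 328.608° = 31.392°.
Band runs from +166.839° eastward to -161.769°, crossing the antimeridian.

31.392°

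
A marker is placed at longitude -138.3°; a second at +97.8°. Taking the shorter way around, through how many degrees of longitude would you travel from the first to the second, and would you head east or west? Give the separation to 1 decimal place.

Raw difference: 97.8 − -138.3 = 236.1°.
Normalise into (−180°, 180°]: 236.1° − 360° = -123.9°.
Negative ⇒ the second point lies to the west; separation 123.9°.

123.9° west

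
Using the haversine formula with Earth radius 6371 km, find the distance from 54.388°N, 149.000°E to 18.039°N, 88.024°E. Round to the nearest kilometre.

Δλ = 88.024 − 149.000 = -60.976°.
Δφ = 18.039 − 54.388 = -36.349°.
a = sin²(Δφ/2) + cos φ₁ · cos φ₂ · sin²(Δλ/2) = 0.239811.
c = 2·atan2(√a, √(1−a)) = 1.02350 rad → d = 6371·c ≈ 6520.73 km.

6521 km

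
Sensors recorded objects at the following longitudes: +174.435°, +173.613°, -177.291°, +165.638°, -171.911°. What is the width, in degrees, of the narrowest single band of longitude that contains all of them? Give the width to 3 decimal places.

Sort the longitudes: -177.291°, -171.911°, +165.638°, +173.613°, +174.435°.
Eastward gaps between consecutive values (wrapping around): 5.380°, 337.549°, 7.975°, 0.822°, 8.274°.
Largest gap = 337.549° ⇒ minimal covering band is its complement: 360° − 337.549° = 22.451°.
Band runs from +165.638° eastward to -171.911°, crossing the antimeridian.

22.451°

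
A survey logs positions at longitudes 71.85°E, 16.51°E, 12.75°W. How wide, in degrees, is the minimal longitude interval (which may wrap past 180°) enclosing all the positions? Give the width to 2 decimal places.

84.60°

Sort the longitudes: -12.75°, +16.51°, +71.85°.
Eastward gaps between consecutive values (wrapping around): 29.26°, 55.34°, 275.40°.
Largest gap = 275.40° ⇒ minimal covering band is its complement: 360° − 275.40° = 84.60°.
Band runs from -12.75° eastward to +71.85°.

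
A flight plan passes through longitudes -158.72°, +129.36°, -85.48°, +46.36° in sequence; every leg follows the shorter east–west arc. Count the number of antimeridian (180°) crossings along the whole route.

Leg 1: -158.72° → +129.36°, shortest Δλ = -71.92° (west) — crosses 180°.
Leg 2: +129.36° → -85.48°, shortest Δλ = 145.16° (east) — crosses 180°.
Leg 3: -85.48° → +46.36°, shortest Δλ = 131.84° (east) — does not cross 180°.
Total crossings: 2.

2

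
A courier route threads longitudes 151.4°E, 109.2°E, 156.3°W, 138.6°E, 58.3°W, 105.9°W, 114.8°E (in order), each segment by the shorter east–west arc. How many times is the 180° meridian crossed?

4

Leg 1: +151.4° → +109.2°, shortest Δλ = -42.2° (west) — does not cross 180°.
Leg 2: +109.2° → -156.3°, shortest Δλ = 94.5° (east) — crosses 180°.
Leg 3: -156.3° → +138.6°, shortest Δλ = -65.1° (west) — crosses 180°.
Leg 4: +138.6° → -58.3°, shortest Δλ = 163.1° (east) — crosses 180°.
Leg 5: -58.3° → -105.9°, shortest Δλ = -47.6° (west) — does not cross 180°.
Leg 6: -105.9° → +114.8°, shortest Δλ = -139.3° (west) — crosses 180°.
Total crossings: 4.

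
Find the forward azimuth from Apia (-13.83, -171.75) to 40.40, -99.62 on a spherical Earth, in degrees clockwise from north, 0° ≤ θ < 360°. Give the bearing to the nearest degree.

Δλ = -99.62 − -171.75 = 72.13°.
θ = atan2( sin Δλ · cos φ₂ , cos φ₁ · sin φ₂ − sin φ₁ · cos φ₂ · cos Δλ )
  = atan2(0.72480, 0.68519) = 46.609° → normalised to [0°, 360°): 46.609°.

47°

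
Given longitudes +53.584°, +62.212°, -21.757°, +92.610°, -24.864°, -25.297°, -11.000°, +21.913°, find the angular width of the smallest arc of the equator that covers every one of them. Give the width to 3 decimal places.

Sort the longitudes: -25.297°, -24.864°, -21.757°, -11.000°, +21.913°, +53.584°, +62.212°, +92.610°.
Eastward gaps between consecutive values (wrapping around): 0.433°, 3.107°, 10.757°, 32.913°, 31.671°, 8.628°, 30.398°, 242.093°.
Largest gap = 242.093° ⇒ minimal covering band is its complement: 360° − 242.093° = 117.907°.
Band runs from -25.297° eastward to +92.610°.

117.907°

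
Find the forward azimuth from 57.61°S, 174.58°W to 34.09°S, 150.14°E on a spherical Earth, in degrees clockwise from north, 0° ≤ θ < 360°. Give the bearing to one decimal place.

299.5°

Δλ = 150.14 − -174.58 = 324.72°; wrapped into (−180°, 180°]: -35.28°.
θ = atan2( sin Δλ · cos φ₂ , cos φ₁ · sin φ₂ − sin φ₁ · cos φ₂ · cos Δλ )
  = atan2(-0.47832, 0.27063) = -60.499° → normalised to [0°, 360°): 299.501°.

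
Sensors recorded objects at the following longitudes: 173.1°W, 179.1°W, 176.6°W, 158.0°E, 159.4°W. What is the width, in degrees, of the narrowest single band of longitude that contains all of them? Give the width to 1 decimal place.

42.6°

Sort the longitudes: -179.1°, -176.6°, -173.1°, -159.4°, +158.0°.
Eastward gaps between consecutive values (wrapping around): 2.5°, 3.5°, 13.7°, 317.4°, 22.9°.
Largest gap = 317.4° ⇒ minimal covering band is its complement: 360° − 317.4° = 42.6°.
Band runs from +158.0° eastward to -159.4°, crossing the antimeridian.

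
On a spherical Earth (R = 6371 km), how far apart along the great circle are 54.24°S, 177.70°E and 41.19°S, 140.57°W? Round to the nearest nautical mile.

Δλ = -140.57 − 177.70 = -318.27°; wrapped into (−180°, 180°]: 41.73°.
Δφ = -41.19 − -54.24 = 13.05°.
a = sin²(Δφ/2) + cos φ₁ · cos φ₂ · sin²(Δλ/2) = 0.068701.
c = 2·atan2(√a, √(1−a)) = 0.53041 rad → d = 6371·c ≈ 3379.25 km ≈ 1824.65 nmi.

1825 nmi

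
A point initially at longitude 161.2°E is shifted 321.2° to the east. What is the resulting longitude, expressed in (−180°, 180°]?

122.4°E

Start at +161.2°; shift +321.2° → +482.4°.
+482.4° lies outside (−180°, 180°]; subtract 360° → +122.4°.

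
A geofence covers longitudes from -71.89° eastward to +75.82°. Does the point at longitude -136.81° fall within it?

Band width going east from -71.89° to +75.82°: ((75.82 − -71.89) mod 360) = 147.71°.
Offset of -136.81° east of the west edge: ((-136.81 − -71.89) mod 360) = 295.08°.
295.08° > 147.71° ⇒ outside.

No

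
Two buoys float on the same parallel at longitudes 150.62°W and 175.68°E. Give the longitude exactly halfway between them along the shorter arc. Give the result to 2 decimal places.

167.47°W

Signed shortest Δλ from -150.62° to +175.68° is -33.70°.
Midpoint longitude = -150.62° + (-33.70°)/2 = -150.62° − 16.85° = -167.47°.
(The naïve average (-150.62 + +175.68)/2 = 12.53° is on the wrong side of the globe.)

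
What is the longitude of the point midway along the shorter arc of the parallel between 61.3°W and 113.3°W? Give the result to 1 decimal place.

Signed shortest Δλ from -61.3° to -113.3° is -52.0°.
Midpoint longitude = -61.3° + (-52.0°)/2 = -61.3° − 26.0° = -87.3°.

87.3°W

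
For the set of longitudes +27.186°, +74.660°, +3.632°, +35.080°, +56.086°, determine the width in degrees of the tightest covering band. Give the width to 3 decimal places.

Sort the longitudes: +3.632°, +27.186°, +35.080°, +56.086°, +74.660°.
Eastward gaps between consecutive values (wrapping around): 23.554°, 7.894°, 21.006°, 18.574°, 288.972°.
Largest gap = 288.972° ⇒ minimal covering band is its complement: 360° − 288.972° = 71.028°.
Band runs from +3.632° eastward to +74.660°.

71.028°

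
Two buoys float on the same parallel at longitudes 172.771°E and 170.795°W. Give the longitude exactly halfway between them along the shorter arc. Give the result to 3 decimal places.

Signed shortest Δλ from +172.771° to -170.795° is +16.434°.
Midpoint longitude = +172.771° + (+16.434°)/2 = +172.771° + 8.217° = +180.988°.
Normalise into (−180°, 180°]: -179.012°.
(The naïve average (+172.771 + -170.795)/2 = 0.988° is on the wrong side of the globe.)

179.012°W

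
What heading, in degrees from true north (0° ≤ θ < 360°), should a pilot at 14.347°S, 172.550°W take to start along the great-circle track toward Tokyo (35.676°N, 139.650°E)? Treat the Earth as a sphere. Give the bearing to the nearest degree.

319°

Δλ = 139.650 − -172.550 = 312.200°; wrapped into (−180°, 180°]: -47.800°.
θ = atan2( sin Δλ · cos φ₂ , cos φ₁ · sin φ₂ − sin φ₁ · cos φ₂ · cos Δλ )
  = atan2(-0.60178, 0.70022) = -40.676° → normalised to [0°, 360°): 319.324°.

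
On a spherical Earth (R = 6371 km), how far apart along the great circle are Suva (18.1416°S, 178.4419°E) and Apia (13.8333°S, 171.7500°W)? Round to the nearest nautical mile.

Δλ = -171.7500 − 178.4419 = -350.1919°; wrapped into (−180°, 180°]: 9.8081°.
Δφ = -13.8333 − -18.1416 = 4.3083°.
a = sin²(Δφ/2) + cos φ₁ · cos φ₂ · sin²(Δλ/2) = 0.008156.
c = 2·atan2(√a, √(1−a)) = 0.18087 rad → d = 6371·c ≈ 1152.32 km ≈ 622.21 nmi.

622 nmi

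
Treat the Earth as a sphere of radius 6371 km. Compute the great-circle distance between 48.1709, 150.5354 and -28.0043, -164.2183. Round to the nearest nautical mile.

5181 nmi

Δλ = -164.2183 − 150.5354 = -314.7537°; wrapped into (−180°, 180°]: 45.2463°.
Δφ = -28.0043 − 48.1709 = -76.1752°.
a = sin²(Δφ/2) + cos φ₁ · cos φ₂ · sin²(Δλ/2) = 0.467651.
c = 2·atan2(√a, √(1−a)) = 1.50605 rad → d = 6371·c ≈ 9595.07 km ≈ 5180.92 nmi.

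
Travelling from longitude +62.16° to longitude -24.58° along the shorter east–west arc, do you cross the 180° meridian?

No

Signed shortest Δλ = ((-24.58 − 62.16 + 180) mod 360) − 180 = -86.74°.
Going west by 86.74° from +62.16° reaches -24.58° without touching 180°.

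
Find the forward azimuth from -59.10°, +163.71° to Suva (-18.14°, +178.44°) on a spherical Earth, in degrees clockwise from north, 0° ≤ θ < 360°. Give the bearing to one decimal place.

21.0°

Δλ = 178.44 − 163.71 = 14.73°.
θ = atan2( sin Δλ · cos φ₂ , cos φ₁ · sin φ₂ − sin φ₁ · cos φ₂ · cos Δλ )
  = atan2(0.24163, 0.62873) = 21.022° → normalised to [0°, 360°): 21.022°.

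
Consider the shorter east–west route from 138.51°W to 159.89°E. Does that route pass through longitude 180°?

Yes

Naïve |159.89 − -138.51| = 298.4° > 180°, so the shorter arc goes the other way round — across 180°.
Signed shortest Δλ = ((159.89 − -138.51 + 180) mod 360) − 180 = -61.6°.
Going west by 61.6° from -138.51° passes through 180° before reaching +159.89°.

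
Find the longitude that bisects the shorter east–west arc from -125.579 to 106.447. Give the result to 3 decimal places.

+170.434°

Signed shortest Δλ from -125.579° to +106.447° is -127.974°.
Midpoint longitude = -125.579° + (-127.974°)/2 = -125.579° − 63.987° = -189.566°.
Normalise into (−180°, 180°]: +170.434°.
(The naïve average (-125.579 + +106.447)/2 = -9.566° is on the wrong side of the globe.)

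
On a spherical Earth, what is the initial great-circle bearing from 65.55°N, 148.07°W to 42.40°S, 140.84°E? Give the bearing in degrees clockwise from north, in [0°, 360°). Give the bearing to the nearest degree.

235°

Δλ = 140.84 − -148.07 = 288.91°; wrapped into (−180°, 180°]: -71.09°.
θ = atan2( sin Δλ · cos φ₂ , cos φ₁ · sin φ₂ − sin φ₁ · cos φ₂ · cos Δλ )
  = atan2(-0.69860, -0.49695) = -125.426° → normalised to [0°, 360°): 234.574°.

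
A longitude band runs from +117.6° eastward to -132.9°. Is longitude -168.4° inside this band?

Band width going east from +117.6° to -132.9°: ((-132.9 − 117.6) mod 360) = 109.5°.
Offset of -168.4° east of the west edge: ((-168.4 − 117.6) mod 360) = 74.0°.
74.0° ≤ 109.5° ⇒ inside.

Yes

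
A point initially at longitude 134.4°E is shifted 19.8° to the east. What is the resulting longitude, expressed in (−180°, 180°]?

Start at +134.4°; shift +19.8° → +154.2°.
+154.2° already lies in (−180°, 180°].

154.2°E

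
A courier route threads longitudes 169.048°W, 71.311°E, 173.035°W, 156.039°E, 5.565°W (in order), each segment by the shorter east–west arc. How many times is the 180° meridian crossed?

3

Leg 1: -169.048° → +71.311°, shortest Δλ = -119.641° (west) — crosses 180°.
Leg 2: +71.311° → -173.035°, shortest Δλ = 115.654° (east) — crosses 180°.
Leg 3: -173.035° → +156.039°, shortest Δλ = -30.926° (west) — crosses 180°.
Leg 4: +156.039° → -5.565°, shortest Δλ = -161.604° (west) — does not cross 180°.
Total crossings: 3.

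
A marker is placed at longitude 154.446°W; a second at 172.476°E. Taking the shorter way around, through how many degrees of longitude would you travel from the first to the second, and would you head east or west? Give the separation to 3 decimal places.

33.078° west

Raw difference: 172.476 − -154.446 = 326.922°.
Normalise into (−180°, 180°]: 326.922° − 360° = -33.078°.
Negative ⇒ the second point lies to the west; separation 33.078°.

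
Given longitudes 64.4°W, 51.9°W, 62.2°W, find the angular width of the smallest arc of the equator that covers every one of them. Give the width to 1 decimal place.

12.5°

Sort the longitudes: -64.4°, -62.2°, -51.9°.
Eastward gaps between consecutive values (wrapping around): 2.2°, 10.3°, 347.5°.
Largest gap = 347.5° ⇒ minimal covering band is its complement: 360° − 347.5° = 12.5°.
Band runs from -64.4° eastward to -51.9°.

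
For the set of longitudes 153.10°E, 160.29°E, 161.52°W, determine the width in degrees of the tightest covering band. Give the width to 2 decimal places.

Sort the longitudes: -161.52°, +153.10°, +160.29°.
Eastward gaps between consecutive values (wrapping around): 314.62°, 7.19°, 38.19°.
Largest gap = 314.62° ⇒ minimal covering band is its complement: 360° − 314.62° = 45.38°.
Band runs from +153.10° eastward to -161.52°, crossing the antimeridian.

45.38°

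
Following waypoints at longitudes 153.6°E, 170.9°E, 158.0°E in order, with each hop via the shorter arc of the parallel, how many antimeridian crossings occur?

0

Leg 1: +153.6° → +170.9°, shortest Δλ = 17.3° (east) — does not cross 180°.
Leg 2: +170.9° → +158.0°, shortest Δλ = -12.9° (west) — does not cross 180°.
Total crossings: 0.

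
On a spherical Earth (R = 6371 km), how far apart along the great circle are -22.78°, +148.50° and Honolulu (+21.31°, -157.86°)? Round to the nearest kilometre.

Δλ = -157.86 − 148.50 = -306.36°; wrapped into (−180°, 180°]: 53.64°.
Δφ = 21.31 − -22.78 = 44.09°.
a = sin²(Δφ/2) + cos φ₁ · cos φ₂ · sin²(Δλ/2) = 0.315736.
c = 2·atan2(√a, √(1−a)) = 1.19337 rad → d = 6371·c ≈ 7602.97 km.

7603 km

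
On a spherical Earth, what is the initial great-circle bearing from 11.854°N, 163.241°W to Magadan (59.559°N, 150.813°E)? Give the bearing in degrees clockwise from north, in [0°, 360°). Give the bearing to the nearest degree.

335°

Δλ = 150.813 − -163.241 = 314.054°; wrapped into (−180°, 180°]: -45.946°.
θ = atan2( sin Δλ · cos φ₂ , cos φ₁ · sin φ₂ − sin φ₁ · cos φ₂ · cos Δλ )
  = atan2(-0.36412, 0.77140) = -25.269° → normalised to [0°, 360°): 334.731°.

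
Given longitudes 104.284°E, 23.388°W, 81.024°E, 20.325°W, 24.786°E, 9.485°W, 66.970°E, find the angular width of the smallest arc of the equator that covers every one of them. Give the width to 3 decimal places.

127.672°

Sort the longitudes: -23.388°, -20.325°, -9.485°, +24.786°, +66.970°, +81.024°, +104.284°.
Eastward gaps between consecutive values (wrapping around): 3.063°, 10.840°, 34.271°, 42.184°, 14.054°, 23.260°, 232.328°.
Largest gap = 232.328° ⇒ minimal covering band is its complement: 360° − 232.328° = 127.672°.
Band runs from -23.388° eastward to +104.284°.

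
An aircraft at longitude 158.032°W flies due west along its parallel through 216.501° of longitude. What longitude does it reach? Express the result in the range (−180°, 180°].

Start at -158.032°; shift −216.501° → -374.533°.
-374.533° lies outside (−180°, 180°]; add 360° → -14.533°.

14.533°W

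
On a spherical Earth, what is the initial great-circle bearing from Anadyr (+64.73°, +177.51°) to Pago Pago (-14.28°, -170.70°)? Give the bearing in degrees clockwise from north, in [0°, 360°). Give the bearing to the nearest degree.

168°

Δλ = -170.70 − 177.51 = -348.21°; wrapped into (−180°, 180°]: 11.79°.
θ = atan2( sin Δλ · cos φ₂ , cos φ₁ · sin φ₂ − sin φ₁ · cos φ₂ · cos Δλ )
  = atan2(0.19801, -0.96317) = 168.383° → normalised to [0°, 360°): 168.383°.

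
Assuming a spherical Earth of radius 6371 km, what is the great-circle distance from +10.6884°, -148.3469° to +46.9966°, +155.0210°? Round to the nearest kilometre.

6640 km

Δλ = 155.0210 − -148.3469 = 303.3679°; wrapped into (−180°, 180°]: -56.6321°.
Δφ = 46.9966 − 10.6884 = 36.3082°.
a = sin²(Δφ/2) + cos φ₁ · cos φ₂ · sin²(Δλ/2) = 0.247871.
c = 2·atan2(√a, √(1−a)) = 1.04227 rad → d = 6371·c ≈ 6640.32 km.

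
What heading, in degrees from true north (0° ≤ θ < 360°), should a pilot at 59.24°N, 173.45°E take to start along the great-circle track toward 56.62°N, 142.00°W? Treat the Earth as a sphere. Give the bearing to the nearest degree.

77°

Δλ = -142.00 − 173.45 = -315.45°; wrapped into (−180°, 180°]: 44.55°.
θ = atan2( sin Δλ · cos φ₂ , cos φ₁ · sin φ₂ − sin φ₁ · cos φ₂ · cos Δλ )
  = atan2(0.38598, 0.09015) = 76.854° → normalised to [0°, 360°): 76.854°.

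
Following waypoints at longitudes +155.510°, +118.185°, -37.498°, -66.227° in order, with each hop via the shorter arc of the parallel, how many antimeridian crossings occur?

Leg 1: +155.510° → +118.185°, shortest Δλ = -37.325° (west) — does not cross 180°.
Leg 2: +118.185° → -37.498°, shortest Δλ = -155.683° (west) — does not cross 180°.
Leg 3: -37.498° → -66.227°, shortest Δλ = -28.729° (west) — does not cross 180°.
Total crossings: 0.

0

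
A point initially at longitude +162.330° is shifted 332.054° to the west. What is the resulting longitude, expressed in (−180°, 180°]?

-169.724°

Start at +162.330°; shift −332.054° → -169.724°.
-169.724° already lies in (−180°, 180°].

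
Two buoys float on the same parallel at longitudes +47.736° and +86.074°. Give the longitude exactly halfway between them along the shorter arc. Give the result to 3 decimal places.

Signed shortest Δλ from +47.736° to +86.074° is +38.338°.
Midpoint longitude = +47.736° + (+38.338°)/2 = +47.736° + 19.169° = +66.905°.

+66.905°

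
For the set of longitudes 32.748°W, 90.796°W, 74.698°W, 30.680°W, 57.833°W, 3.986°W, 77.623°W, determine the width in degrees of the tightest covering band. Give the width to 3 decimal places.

Sort the longitudes: -90.796°, -77.623°, -74.698°, -57.833°, -32.748°, -30.680°, -3.986°.
Eastward gaps between consecutive values (wrapping around): 13.173°, 2.925°, 16.865°, 25.085°, 2.068°, 26.694°, 273.190°.
Largest gap = 273.190° ⇒ minimal covering band is its complement: 360° − 273.190° = 86.810°.
Band runs from -90.796° eastward to -3.986°.

86.810°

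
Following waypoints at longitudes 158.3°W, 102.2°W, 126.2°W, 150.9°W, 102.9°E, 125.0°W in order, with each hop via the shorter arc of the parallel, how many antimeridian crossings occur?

2

Leg 1: -158.3° → -102.2°, shortest Δλ = 56.1° (east) — does not cross 180°.
Leg 2: -102.2° → -126.2°, shortest Δλ = -24.0° (west) — does not cross 180°.
Leg 3: -126.2° → -150.9°, shortest Δλ = -24.7° (west) — does not cross 180°.
Leg 4: -150.9° → +102.9°, shortest Δλ = -106.2° (west) — crosses 180°.
Leg 5: +102.9° → -125.0°, shortest Δλ = 132.1° (east) — crosses 180°.
Total crossings: 2.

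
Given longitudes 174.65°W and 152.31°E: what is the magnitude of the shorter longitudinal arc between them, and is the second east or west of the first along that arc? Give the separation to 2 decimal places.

Raw difference: 152.31 − -174.65 = 326.96°.
Normalise into (−180°, 180°]: 326.96° − 360° = -33.04°.
Negative ⇒ the second point lies to the west; separation 33.04°.

33.04° west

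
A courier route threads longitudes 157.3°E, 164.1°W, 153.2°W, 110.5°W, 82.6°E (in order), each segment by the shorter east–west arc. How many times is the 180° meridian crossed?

2

Leg 1: +157.3° → -164.1°, shortest Δλ = 38.6° (east) — crosses 180°.
Leg 2: -164.1° → -153.2°, shortest Δλ = 10.9° (east) — does not cross 180°.
Leg 3: -153.2° → -110.5°, shortest Δλ = 42.7° (east) — does not cross 180°.
Leg 4: -110.5° → +82.6°, shortest Δλ = -166.9° (west) — crosses 180°.
Total crossings: 2.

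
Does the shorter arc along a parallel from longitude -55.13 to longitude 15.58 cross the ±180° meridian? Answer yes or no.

Signed shortest Δλ = ((15.58 − -55.13 + 180) mod 360) − 180 = 70.71°.
Going east by 70.71° from -55.13° reaches +15.58° without touching 180°.

No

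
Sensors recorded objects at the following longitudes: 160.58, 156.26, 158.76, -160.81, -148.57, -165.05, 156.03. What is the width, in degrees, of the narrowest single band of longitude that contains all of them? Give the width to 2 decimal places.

Sort the longitudes: -165.05°, -160.81°, -148.57°, +156.03°, +156.26°, +158.76°, +160.58°.
Eastward gaps between consecutive values (wrapping around): 4.24°, 12.24°, 304.60°, 0.23°, 2.50°, 1.82°, 34.37°.
Largest gap = 304.60° ⇒ minimal covering band is its complement: 360° − 304.60° = 55.40°.
Band runs from +156.03° eastward to -148.57°, crossing the antimeridian.

55.40°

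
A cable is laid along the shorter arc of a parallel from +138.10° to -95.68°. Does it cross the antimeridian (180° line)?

Naïve |-95.68 − 138.10| = 233.78° > 180°, so the shorter arc goes the other way round — across 180°.
Signed shortest Δλ = ((-95.68 − 138.10 + 180) mod 360) − 180 = 126.22°.
Going east by 126.22° from +138.10° passes through 180° before reaching -95.68°.

Yes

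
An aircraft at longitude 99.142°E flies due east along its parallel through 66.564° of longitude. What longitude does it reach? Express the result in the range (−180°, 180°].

165.706°E

Start at +99.142°; shift +66.564° → +165.706°.
+165.706° already lies in (−180°, 180°].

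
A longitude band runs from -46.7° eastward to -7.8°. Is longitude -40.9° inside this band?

Band width going east from -46.7° to -7.8°: ((-7.8 − -46.7) mod 360) = 38.9°.
Offset of -40.9° east of the west edge: ((-40.9 − -46.7) mod 360) = 5.8°.
5.8° ≤ 38.9° ⇒ inside.

Yes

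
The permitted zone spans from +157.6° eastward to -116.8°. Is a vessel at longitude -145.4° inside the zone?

Yes

Band width going east from +157.6° to -116.8°: ((-116.8 − 157.6) mod 360) = 85.6°.
Offset of -145.4° east of the west edge: ((-145.4 − 157.6) mod 360) = 57.0°.
57.0° ≤ 85.6° ⇒ inside.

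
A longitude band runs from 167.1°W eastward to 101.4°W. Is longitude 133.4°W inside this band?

Band width going east from -167.1° to -101.4°: ((-101.4 − -167.1) mod 360) = 65.7°.
Offset of -133.4° east of the west edge: ((-133.4 − -167.1) mod 360) = 33.7°.
33.7° ≤ 65.7° ⇒ inside.

Yes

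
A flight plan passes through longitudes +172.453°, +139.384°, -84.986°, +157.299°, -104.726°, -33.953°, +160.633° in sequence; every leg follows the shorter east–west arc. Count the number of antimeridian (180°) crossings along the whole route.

4

Leg 1: +172.453° → +139.384°, shortest Δλ = -33.069° (west) — does not cross 180°.
Leg 2: +139.384° → -84.986°, shortest Δλ = 135.63° (east) — crosses 180°.
Leg 3: -84.986° → +157.299°, shortest Δλ = -117.715° (west) — crosses 180°.
Leg 4: +157.299° → -104.726°, shortest Δλ = 97.975° (east) — crosses 180°.
Leg 5: -104.726° → -33.953°, shortest Δλ = 70.773° (east) — does not cross 180°.
Leg 6: -33.953° → +160.633°, shortest Δλ = -165.414° (west) — crosses 180°.
Total crossings: 4.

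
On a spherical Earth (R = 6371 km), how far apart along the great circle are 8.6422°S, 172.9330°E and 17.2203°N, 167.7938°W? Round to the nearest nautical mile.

Δλ = -167.7938 − 172.9330 = -340.7268°; wrapped into (−180°, 180°]: 19.2732°.
Δφ = 17.2203 − -8.6422 = 25.8625°.
a = sin²(Δφ/2) + cos φ₁ · cos φ₂ · sin²(Δλ/2) = 0.076540.
c = 2·atan2(√a, √(1−a)) = 0.56063 rad → d = 6371·c ≈ 3571.79 km ≈ 1928.61 nmi.

1929 nmi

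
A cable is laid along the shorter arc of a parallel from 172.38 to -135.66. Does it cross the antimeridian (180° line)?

Yes

Naïve |-135.66 − 172.38| = 308.04° > 180°, so the shorter arc goes the other way round — across 180°.
Signed shortest Δλ = ((-135.66 − 172.38 + 180) mod 360) − 180 = 51.96°.
Going east by 51.96° from +172.38° passes through 180° before reaching -135.66°.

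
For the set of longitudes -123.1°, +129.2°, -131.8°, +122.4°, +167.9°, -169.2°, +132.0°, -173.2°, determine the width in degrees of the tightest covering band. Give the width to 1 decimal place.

114.5°

Sort the longitudes: -173.2°, -169.2°, -131.8°, -123.1°, +122.4°, +129.2°, +132.0°, +167.9°.
Eastward gaps between consecutive values (wrapping around): 4.0°, 37.4°, 8.7°, 245.5°, 6.8°, 2.8°, 35.9°, 18.9°.
Largest gap = 245.5° ⇒ minimal covering band is its complement: 360° − 245.5° = 114.5°.
Band runs from +122.4° eastward to -123.1°, crossing the antimeridian.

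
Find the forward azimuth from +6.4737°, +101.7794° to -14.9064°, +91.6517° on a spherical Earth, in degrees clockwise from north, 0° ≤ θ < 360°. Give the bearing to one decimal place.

205.1°

Δλ = 91.6517 − 101.7794 = -10.1277°.
θ = atan2( sin Δλ · cos φ₂ , cos φ₁ · sin φ₂ − sin φ₁ · cos φ₂ · cos Δλ )
  = atan2(-0.16993, -0.36286) = -154.906° → normalised to [0°, 360°): 205.094°.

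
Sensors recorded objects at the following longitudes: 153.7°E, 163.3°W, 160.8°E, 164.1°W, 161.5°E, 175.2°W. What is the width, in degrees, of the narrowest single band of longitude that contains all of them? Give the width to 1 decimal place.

Sort the longitudes: -175.2°, -164.1°, -163.3°, +153.7°, +160.8°, +161.5°.
Eastward gaps between consecutive values (wrapping around): 11.1°, 0.8°, 317.0°, 7.1°, 0.7°, 23.3°.
Largest gap = 317.0° ⇒ minimal covering band is its complement: 360° − 317.0° = 43.0°.
Band runs from +153.7° eastward to -163.3°, crossing the antimeridian.

43.0°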